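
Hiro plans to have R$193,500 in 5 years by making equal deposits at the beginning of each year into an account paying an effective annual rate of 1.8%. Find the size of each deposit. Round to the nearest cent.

R$36,671.56

PMT = 193500 / ( [(1+0.018)^5 − 1] / 0.018 × (1+i) ) = 193500 / 5.276568 = 36,671.5630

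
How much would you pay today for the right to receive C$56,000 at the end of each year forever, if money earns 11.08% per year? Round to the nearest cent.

C$505,415.16

PV = C/r = 56000/0.1108 = 505,415.1625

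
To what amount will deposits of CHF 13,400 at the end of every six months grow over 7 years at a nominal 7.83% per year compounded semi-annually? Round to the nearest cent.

CHF 243,687.30

With 2 periods per year: i = 0.03915, n = 14.
FV = PMT · [(1+i)^n − 1] / i = 13400 · 18.185619 = 243,687.2979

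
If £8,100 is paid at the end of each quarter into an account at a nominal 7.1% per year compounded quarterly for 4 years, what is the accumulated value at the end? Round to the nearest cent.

Periodic rate i = 0.071/4 = 0.01775; n = 4 × 4 = 16 periods.
FV = PMT · [(1+i)^n − 1] / i = 8100 · 18.317061 = 148,368.1954

£148,368.20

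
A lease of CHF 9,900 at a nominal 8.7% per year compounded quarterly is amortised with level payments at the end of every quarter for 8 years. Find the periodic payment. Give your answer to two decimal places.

Periodic rate i = 0.087/4 = 0.02175; n = 8 × 4 = 32 periods.
PMT = 9900 / ( [1 − (1+0.02175)^(−32)] / 0.02175 ) = 9900 / 22.882326 = 432.6483

CHF 432.65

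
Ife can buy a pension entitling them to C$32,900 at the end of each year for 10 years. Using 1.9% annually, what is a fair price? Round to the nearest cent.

Annuity factor a(10|0.019) = 9.029765; PV = 32900 × 9.029765 = 297,079.2633

C$297,079.26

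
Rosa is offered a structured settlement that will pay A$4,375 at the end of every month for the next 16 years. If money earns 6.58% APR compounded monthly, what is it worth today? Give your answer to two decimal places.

A$518,645.49

With 12 periods per year: i = 0.00548333, n = 192.
PV = PMT · [1 − (1+i)^(−n)] / i = 4375 · 118.547541 = 518,645.4919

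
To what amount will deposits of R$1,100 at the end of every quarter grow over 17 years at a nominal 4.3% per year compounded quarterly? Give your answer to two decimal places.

R$109,393.12

With 4 periods per year: i = 0.01075, n = 68.
Accumulation factor s(68|0.01075) = 99.448291; FV = 1100 × 99.448291 = 109,393.1199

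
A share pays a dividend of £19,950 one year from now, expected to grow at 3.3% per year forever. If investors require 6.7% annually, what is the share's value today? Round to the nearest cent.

PV = PMT / (i − g) = 19950 / (0.067 − 0.033) = 19950 / 0.034000 = 586,764.7059

£586,764.71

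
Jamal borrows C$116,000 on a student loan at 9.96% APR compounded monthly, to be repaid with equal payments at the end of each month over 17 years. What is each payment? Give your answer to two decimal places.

Periodic rate i = 0.0996/12 = 0.0083; n = 17 × 12 = 204 periods.
PMT = 116000 / ( [1 − (1+0.0083)^(−204)] / 0.0083 ) = 116000 / 98.166285 = 1,181.6684

C$1,181.67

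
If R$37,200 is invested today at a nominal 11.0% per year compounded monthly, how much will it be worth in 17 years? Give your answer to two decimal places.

R$239,317.22

With 12 periods per year: i = 0.00916667, n = 204.
37,200 × (1+0.00916667)^204 = 37,200 × 6.433259 = 239,317.2189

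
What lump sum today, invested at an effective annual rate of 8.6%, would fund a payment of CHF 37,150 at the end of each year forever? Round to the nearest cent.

CHF 431,976.74

PV = C/r = 37150/0.086 = 431,976.7442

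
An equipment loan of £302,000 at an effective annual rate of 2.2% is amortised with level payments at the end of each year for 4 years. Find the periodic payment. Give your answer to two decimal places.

£79,697.68

Annuity-PV factor = 3.789320; PMT = 302000 / 3.789320 = 79,697.6762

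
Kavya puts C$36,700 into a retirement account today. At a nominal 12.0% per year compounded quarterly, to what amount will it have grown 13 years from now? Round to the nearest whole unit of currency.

With 4 periods per year: i = 0.03, n = 52.
FV = 36,700 × (1 + 0.03)^52 = 170,687.5124

C$170,688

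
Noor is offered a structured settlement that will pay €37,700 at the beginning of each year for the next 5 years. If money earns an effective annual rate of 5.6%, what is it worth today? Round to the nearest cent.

€169,539.97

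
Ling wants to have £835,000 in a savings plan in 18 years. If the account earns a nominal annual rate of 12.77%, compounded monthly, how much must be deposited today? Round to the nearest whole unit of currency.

£84,858

i = 0.1277/12 = 0.0106417 per month; n = 18·12 = 216.
PV = FV·(1+i)^(−n) = 835,000 × 0.101626 = 84,857.7318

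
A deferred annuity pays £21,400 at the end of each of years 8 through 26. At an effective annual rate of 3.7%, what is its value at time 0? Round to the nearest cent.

PV at t=7 (ordinary 19-year annuity): 21400 × a(19|0.037) = 21400 × 13.475073 = 288,366.5723
Discount back 7 years: 288,366.5723 × (1+0.037)^(−7) = 288,366.5723 × 0.775441 = 223,611.2351

£223,611.24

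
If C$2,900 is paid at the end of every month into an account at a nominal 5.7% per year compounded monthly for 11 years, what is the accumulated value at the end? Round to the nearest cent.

C$530,675.23

With 12 periods per year: i = 0.00475, n = 132.
FV = 2900 × [(1+0.00475)^132 − 1] / 0.00475 = 2900 × 182.991458 = 530,675.2276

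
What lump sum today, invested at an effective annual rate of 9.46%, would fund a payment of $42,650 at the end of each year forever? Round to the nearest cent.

PV = PMT / i = 42650 / 0.0946 = 450,845.6660

$450,845.67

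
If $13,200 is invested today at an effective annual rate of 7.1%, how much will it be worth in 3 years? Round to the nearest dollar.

$16,216

13,200 × (1+0.071)^3 = 13,200 × 1.228481 = 16,215.9480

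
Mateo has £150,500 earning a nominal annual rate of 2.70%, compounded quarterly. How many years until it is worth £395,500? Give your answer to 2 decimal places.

Periodic rate i = 0.027/4 = 0.00675.
(1+i)^n = 395500/150500 = 2.62791, so n = ln 2.62791 / ln 1.00675 = 143.6215 quarters
= 143.6215/4 years

35.91 years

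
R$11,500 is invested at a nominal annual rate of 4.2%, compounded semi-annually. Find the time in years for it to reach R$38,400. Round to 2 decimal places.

Periodic rate i = 0.042/2 = 0.021.
n = ln(38400/11500) / ln(1+0.021) = ln(3.33913) / 0.020783 = 58.0155 half-years
= 58.0155/2 years

29.01 years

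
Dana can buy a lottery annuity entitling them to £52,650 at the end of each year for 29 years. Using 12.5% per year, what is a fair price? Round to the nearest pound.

£407,362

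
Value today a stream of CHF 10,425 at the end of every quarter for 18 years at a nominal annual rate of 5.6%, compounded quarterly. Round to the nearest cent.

i = 0.056/4 = 0.014 per quarter; n = 18·4 = 72.
PV = 10425 × [1 − (1+0.014)^(−72)] / 0.014 = 10425 × 45.177973 = 470,980.3709

CHF 470,980.37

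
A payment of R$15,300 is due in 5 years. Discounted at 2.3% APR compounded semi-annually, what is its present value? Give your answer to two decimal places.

R$13,646.85

With 2 periods per year: i = 0.0115, n = 10.
PV = FV·(1+i)^(−n) = 15,300 × 0.891951 = 13,646.8545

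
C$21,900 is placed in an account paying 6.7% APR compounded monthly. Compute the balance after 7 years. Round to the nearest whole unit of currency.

C$34,959

Periodic rate i = 0.067/12 = 0.00558333; n = 7 × 12 = 84 periods.
FV = 21,900 × (1 + 0.00558333)^84 = 34,959.2186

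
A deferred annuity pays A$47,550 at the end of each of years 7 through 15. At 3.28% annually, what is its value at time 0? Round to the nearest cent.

A$301,107.30

PV at t=6 (ordinary 9-year annuity): 47550 × a(9|0.0328) = 47550 × 7.685429 = 365,442.1675
PV₀ = 365,442.1675 / (1+0.0328)^6 = 365,442.1675 / 1.213661 = 301,107.2985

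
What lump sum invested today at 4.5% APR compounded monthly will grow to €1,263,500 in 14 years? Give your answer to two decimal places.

€673,723.12

Periodic rate i = 0.045/12 = 0.00375; n = 14 × 12 = 168 periods.
Discount factor = (1+0.00375)^(−168) = 0.533220; PV = 1,263,500 × 0.533220 = 673,723.1245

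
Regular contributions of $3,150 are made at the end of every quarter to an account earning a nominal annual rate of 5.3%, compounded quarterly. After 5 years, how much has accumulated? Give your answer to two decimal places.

$71,597.63

Periodic rate i = 0.053/4 = 0.01325; n = 5 × 4 = 20 periods.
FV = 3150 × [(1+0.01325)^20 − 1] / 0.01325 = 3150 × 22.729406 = 71,597.6284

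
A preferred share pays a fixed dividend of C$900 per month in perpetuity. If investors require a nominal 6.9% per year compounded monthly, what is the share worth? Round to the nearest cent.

C$156,521.74

Periodic rate i = 0.069/12 = 0.00575.
PV = C/r = 900/0.00575 = 156,521.7391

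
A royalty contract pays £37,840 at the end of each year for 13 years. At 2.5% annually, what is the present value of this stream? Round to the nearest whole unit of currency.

PV = 37840 × [1 − (1+0.025)^(−13)] / 0.025 = 37840 × 10.983185 = 415,603.7194

£415,604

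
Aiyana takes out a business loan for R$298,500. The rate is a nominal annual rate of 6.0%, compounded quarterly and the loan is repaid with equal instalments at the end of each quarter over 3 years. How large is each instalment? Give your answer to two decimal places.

R$27,366.48

Periodic rate i = 0.06/4 = 0.015; n = 3 × 4 = 12 periods.
PMT = 298500 / ( [1 − (1+0.015)^(−12)] / 0.015 ) = 298500 / 10.907505 = 27,366.4779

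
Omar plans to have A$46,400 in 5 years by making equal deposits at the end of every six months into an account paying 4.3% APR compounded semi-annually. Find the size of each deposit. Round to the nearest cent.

With 2 periods per year: i = 0.0215, n = 10.
PMT = 46400 / ( [(1+0.0215)^10 − 1] / 0.0215 ) = 46400 / 11.025112 = 4,208.5741

A$4,208.57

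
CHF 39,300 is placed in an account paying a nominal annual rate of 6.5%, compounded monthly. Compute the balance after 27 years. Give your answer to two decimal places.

Periodic rate i = 0.065/12 = 0.00541667; n = 27 × 12 = 324 periods.
39,300 × (1+0.00541667)^324 = 39,300 × 5.756122 = 226,215.5913

CHF 226,215.59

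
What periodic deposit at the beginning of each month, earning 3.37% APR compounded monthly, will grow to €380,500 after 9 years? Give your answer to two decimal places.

€3,012.28

With 12 periods per year: i = 0.00280833, n = 108.
PMT = 380500 / ( [(1+0.00280833)^108 − 1] / 0.00280833 × (1+i) ) = 380500 / 126.316398 = 3,012.2772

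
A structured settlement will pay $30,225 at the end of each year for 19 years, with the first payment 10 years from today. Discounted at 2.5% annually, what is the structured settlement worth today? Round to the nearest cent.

$362,519.35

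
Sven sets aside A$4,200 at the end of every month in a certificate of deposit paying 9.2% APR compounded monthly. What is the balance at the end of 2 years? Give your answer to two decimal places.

A$110,207.60

With 12 periods per year: i = 0.00766667, n = 24.
FV = PMT · [(1+i)^n − 1] / i = 4200 · 26.239905 = 110,207.6014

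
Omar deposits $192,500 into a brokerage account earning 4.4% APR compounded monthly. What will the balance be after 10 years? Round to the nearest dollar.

$298,656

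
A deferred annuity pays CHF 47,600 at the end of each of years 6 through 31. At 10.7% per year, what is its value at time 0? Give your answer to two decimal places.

CHF 248,560.24

PV at t=5 (ordinary 26-year annuity): 47600 × a(26|0.107) = 47600 × 8.680861 = 413,208.9883
PV₀ = 413,208.9883 / (1+0.107)^5 = 413,208.9883 / 1.662410 = 248,560.2377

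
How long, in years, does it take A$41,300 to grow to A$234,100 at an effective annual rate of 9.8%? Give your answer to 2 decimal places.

(1+i)^n = 234100/41300 = 5.66828, so n = ln 5.66828 / ln 1.098 = 18.5568 years

18.56 years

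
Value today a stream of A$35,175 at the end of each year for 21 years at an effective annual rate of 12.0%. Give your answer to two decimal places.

A$265,993.46

PV = PMT · [1 − (1+i)^(−n)] / i = 35175 · 7.562003 = 265,993.4638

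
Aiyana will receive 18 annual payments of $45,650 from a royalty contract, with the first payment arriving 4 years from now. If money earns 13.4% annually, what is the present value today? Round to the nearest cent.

Value one period before first payment (t=3): 45650 × [1 − (1+0.134)^(−18)] / 0.134 = 45650 × 6.686689 = 305,247.3643
PV₀ = 305,247.3643 / (1+0.134)^3 = 305,247.3643 / 1.458274 = 209,320.9798

$209,320.98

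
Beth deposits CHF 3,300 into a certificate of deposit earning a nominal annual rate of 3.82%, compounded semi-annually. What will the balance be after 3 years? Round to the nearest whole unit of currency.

With 2 periods per year: i = 0.0191, n = 6.
FV = PV·(1+i)^n = 3,300 × 1.120214 = 3,696.7046

CHF 3,697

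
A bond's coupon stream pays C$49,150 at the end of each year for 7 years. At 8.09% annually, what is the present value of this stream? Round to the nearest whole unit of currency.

Annuity factor a(7|0.0809) = 5.190383; PV = 49150 × 5.190383 = 255,107.3224

C$255,107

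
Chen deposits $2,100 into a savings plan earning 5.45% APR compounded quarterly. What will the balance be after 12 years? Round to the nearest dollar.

Periodic rate i = 0.0545/4 = 0.013625; n = 12 × 4 = 48 periods.
FV = 2,100 × (1 + 0.013625)^48 = 4,020.9654

$4,021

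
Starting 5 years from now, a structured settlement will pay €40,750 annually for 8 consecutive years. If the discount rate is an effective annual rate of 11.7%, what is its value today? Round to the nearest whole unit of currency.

Value one period before first payment (t=4): 40750 × [1 − (1+0.117)^(−8)] / 0.117 = 40750 × 5.020144 = 204,570.8770
Discount back 4 years: 204,570.8770 × (1+0.117)^(−4) = 204,570.8770 × 0.642373 = 131,410.8167

€131,411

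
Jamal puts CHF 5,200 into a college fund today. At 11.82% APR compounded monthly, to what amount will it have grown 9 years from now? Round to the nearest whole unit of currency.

CHF 14,988

Periodic rate i = 0.1182/12 = 0.00985; n = 9 × 12 = 108 periods.
FV = PV·(1+i)^n = 5,200 × 2.882318 = 14,988.0552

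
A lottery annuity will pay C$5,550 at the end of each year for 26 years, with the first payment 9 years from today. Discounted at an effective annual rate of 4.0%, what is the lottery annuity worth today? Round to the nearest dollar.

C$64,815

Value one period before first payment (t=8): 5550 × [1 − (1+0.04)^(−26)] / 0.04 = 5550 × 15.982769 = 88,704.3689
PV₀ = 88,704.3689 / (1+0.04)^8 = 88,704.3689 / 1.368569 = 64,815.4135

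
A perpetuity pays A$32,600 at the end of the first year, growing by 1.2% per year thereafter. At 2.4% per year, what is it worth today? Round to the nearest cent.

PV = D₁/(r − g) = 32600/(0.024 − 0.012) = 2,716,666.6667

A$2,716,666.67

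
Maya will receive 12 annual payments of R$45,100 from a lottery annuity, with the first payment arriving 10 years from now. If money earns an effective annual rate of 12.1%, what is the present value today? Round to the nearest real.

PV at t=9 (ordinary 12-year annuity): 45100 × a(12|0.121) = 45100 × 6.165778 = 278,076.5749
Discount back 9 years: 278,076.5749 × (1+0.121)^(−9) = 278,076.5749 × 0.357725 = 99,474.9872

R$99,475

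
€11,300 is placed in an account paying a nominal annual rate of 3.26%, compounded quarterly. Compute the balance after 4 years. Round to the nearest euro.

i = 0.0326/4 = 0.00815 per quarter; n = 4·4 = 16.
FV = 11,300 × (1 + 0.00815)^16 = 12,867.1071

€12,867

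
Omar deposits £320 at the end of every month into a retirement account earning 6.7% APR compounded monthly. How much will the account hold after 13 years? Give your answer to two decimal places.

£79,294.16

i = 0.067/12 = 0.00558333 per month; n = 13·12 = 156.
FV = 320 × [(1+0.00558333)^156 − 1] / 0.00558333 = 320 × 247.794236 = 79,294.1556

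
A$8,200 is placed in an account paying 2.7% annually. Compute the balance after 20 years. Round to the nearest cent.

8,200 × (1+0.027)^20 = 8,200 × 1.703762 = 13,970.8466

A$13,970.85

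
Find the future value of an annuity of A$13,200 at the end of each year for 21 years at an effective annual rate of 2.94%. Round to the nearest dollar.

Accumulation factor s(21|0.0294) = 28.492165; FV = 13200 × 28.492165 = 376,096.5764

A$376,097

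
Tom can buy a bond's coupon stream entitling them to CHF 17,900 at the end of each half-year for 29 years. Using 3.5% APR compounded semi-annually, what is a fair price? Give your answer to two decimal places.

CHF 648,902.66

Periodic rate i = 0.035/2 = 0.0175; n = 29 × 2 = 58 periods.
Annuity factor a(58|0.0175) = 36.251545; PV = 17900 × 36.251545 = 648,902.6596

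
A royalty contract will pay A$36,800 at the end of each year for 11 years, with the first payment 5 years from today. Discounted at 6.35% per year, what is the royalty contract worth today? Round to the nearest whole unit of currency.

Value one period before first payment (t=4): 36800 × [1 − (1+0.0635)^(−11)] / 0.0635 = 36800 × 7.747592 = 285,111.3904
Discount back 4 years: 285,111.3904 × (1+0.0635)^(−4) = 285,111.3904 × 0.781718 = 222,876.6601

A$222,877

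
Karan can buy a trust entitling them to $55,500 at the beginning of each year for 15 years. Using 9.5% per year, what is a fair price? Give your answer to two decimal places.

$475,737.77

PV = 55500 × [1 − (1+0.095)^(−15)] / 0.095 × (1+i) = 55500 × 8.571852 = 475,737.7653
(Beginning-of-period payments → annuity-due factor ×(1+i).)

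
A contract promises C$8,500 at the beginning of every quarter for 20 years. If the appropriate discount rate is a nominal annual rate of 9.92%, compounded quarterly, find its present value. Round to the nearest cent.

Periodic rate i = 0.0992/4 = 0.0248; n = 20 × 4 = 80 periods.
Annuity factor a(80|0.0248) × (1+i) = 35.500770; PV = 8500 × 35.500770 = 301,756.5426
Payments are at the start of each period, so multiply by (1+i).

C$301,756.54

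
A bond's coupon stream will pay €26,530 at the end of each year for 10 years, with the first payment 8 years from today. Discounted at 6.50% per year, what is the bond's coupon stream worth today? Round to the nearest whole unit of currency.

€122,729

PV at t=7 (ordinary 10-year annuity): 26530 × a(10|0.065) = 26530 × 7.188830 = 190,719.6658
Discount back 7 years: 190,719.6658 × (1+0.065)^(−7) = 190,719.6658 × 0.643506 = 122,729.2902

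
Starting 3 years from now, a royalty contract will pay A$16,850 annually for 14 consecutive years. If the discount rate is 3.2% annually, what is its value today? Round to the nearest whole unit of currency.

A$176,306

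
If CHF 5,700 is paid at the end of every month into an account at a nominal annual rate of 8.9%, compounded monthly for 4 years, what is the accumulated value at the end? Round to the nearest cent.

With 12 periods per year: i = 0.00741667, n = 48.
Accumulation factor s(48|0.00741667) = 57.402252; FV = 5700 × 57.402252 = 327,192.8347

CHF 327,192.83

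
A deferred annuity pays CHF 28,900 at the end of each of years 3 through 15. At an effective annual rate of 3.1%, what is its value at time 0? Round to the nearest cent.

PV at t=2 (ordinary 13-year annuity): 28900 × a(13|0.031) = 28900 × 10.567260 = 305,393.8182
PV₀ = 305,393.8182 / (1+0.031)^2 = 305,393.8182 / 1.062961 = 287,304.8194

CHF 287,304.82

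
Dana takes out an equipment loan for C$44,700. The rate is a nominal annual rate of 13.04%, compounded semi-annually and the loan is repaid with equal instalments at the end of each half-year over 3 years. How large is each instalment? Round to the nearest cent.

Periodic rate i = 0.1304/2 = 0.0652; n = 3 × 2 = 6 periods.
PMT = 44700 / ( [1 − (1+0.0652)^(−6)] / 0.0652 ) = 44700 / 4.838000 = 9,239.3557

C$9,239.36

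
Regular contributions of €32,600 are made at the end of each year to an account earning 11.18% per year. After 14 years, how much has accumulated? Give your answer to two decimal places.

€994,136.08

Accumulation factor s(14|0.1118) = 30.494972; FV = 32600 × 30.494972 = 994,136.0798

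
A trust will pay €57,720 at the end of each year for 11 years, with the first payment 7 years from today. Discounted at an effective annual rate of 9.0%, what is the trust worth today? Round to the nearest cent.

PV at t=6 (ordinary 11-year annuity): 57720 × a(11|0.09) = 57720 × 6.805191 = 392,795.5986
Discount back 6 years: 392,795.5986 × (1+0.09)^(−6) = 392,795.5986 × 0.596267 = 234,211.1816

€234,211.18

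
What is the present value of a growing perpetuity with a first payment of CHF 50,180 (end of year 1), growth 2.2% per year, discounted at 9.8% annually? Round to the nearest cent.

CHF 660,263.16

PV = PMT / (i − g) = 50180 / (0.098 − 0.022) = 50180 / 0.076000 = 660,263.1579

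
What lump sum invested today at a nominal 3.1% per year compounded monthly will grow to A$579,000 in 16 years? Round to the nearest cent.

A$352,814.37

With 12 periods per year: i = 0.00258333, n = 192.
PV = 579,000 / (1 + 0.00258333)^192 = 579,000 / 1.641090 = 352,814.3659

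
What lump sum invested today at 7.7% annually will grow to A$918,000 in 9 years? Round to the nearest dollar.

A$470,870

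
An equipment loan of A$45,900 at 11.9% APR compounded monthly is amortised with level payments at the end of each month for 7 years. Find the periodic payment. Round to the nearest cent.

i = 0.119/12 = 0.00991667 per month; n = 7·12 = 84.
PMT = 45900 / ( [1 − (1+0.00991667)^(−84)] / 0.00991667 ) = 45900 / 56.820444 = 807.8078

A$807.81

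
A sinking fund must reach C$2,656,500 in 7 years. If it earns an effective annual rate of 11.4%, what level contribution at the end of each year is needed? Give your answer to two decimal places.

PMT = 2.6565e+06 / ( [(1+0.114)^7 − 1] / 0.114 ) = 2.6565e+06 / 9.904398 = 268,214.1858

C$268,214.19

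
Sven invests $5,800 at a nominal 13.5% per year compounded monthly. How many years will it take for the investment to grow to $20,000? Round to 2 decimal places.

9.22 years

Periodic rate i = 0.135/12 = 0.01125.
n = ln(20000/5800) / ln(1+0.01125) = ln(3.44828) / 0.011187 = 110.6511 months
= 110.6511/12 years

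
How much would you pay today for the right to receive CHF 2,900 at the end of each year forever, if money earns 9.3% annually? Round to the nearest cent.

PV = PMT / i = 2900 / 0.093 = 31,182.7957

CHF 31,182.80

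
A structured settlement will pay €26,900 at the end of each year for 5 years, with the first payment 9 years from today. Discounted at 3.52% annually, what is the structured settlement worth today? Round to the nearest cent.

Value one period before first payment (t=8): 26900 × [1 − (1+0.0352)^(−5)] / 0.0352 = 26900 × 4.512496 = 121,386.1448
Discount back 8 years: 121,386.1448 × (1+0.0352)^(−8) = 121,386.1448 × 0.758239 = 92,039.6614

€92,039.66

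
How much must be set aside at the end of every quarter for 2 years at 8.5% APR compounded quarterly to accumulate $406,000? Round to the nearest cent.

$47,094.46

i = 0.085/4 = 0.02125 per quarter; n = 2·4 = 8.
PMT = 406000 / ( [(1+0.02125)^8 − 1] / 0.02125 ) = 406000 / 8.620971 = 47,094.4644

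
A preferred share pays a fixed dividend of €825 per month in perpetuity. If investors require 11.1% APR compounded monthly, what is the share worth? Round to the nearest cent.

€89,189.19

Periodic rate i = 0.111/12 = 0.00925.
PV = PMT / i = 825 / 0.00925 = 89,189.1892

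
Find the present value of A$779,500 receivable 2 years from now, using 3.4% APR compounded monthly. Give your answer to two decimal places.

With 12 periods per year: i = 0.00283333, n = 24.
PV = 779,500 / (1 + 0.00283333)^24 = 779,500 / 1.070262 = 728,326.0656

A$728,326.07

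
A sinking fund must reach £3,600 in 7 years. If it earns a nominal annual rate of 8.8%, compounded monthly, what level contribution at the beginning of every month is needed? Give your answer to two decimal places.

With 12 periods per year: i = 0.00733333, n = 84.
PMT = 3600 / ( [(1+0.00733333)^84 − 1] / 0.00733333 × (1+i) ) = 3600 / 116.395112 = 30.9291

£30.93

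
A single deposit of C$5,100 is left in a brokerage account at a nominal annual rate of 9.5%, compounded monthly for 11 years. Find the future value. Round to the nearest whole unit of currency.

C$14,442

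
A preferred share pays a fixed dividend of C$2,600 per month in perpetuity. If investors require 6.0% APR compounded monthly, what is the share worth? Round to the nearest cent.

Periodic rate i = 0.06/12 = 0.005.
PV = C/r = 2600/0.005 = 520,000.0000

C$520,000.00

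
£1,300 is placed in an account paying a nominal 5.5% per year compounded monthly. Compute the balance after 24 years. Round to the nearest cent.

With 12 periods per year: i = 0.00458333, n = 288.
FV = PV·(1+i)^n = 1,300 × 3.732149 = 4,851.7937

£4,851.79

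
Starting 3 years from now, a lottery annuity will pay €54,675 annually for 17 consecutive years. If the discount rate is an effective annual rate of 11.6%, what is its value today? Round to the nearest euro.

€319,870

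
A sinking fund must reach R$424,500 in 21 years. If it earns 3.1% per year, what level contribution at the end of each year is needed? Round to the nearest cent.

R$14,644.55

FV-annuity factor = 28.986884; PMT = 424500 / 28.986884 = 14,644.5542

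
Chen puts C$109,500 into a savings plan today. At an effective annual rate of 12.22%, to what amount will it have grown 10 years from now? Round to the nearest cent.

C$346,830.09

109,500 × (1+0.1222)^10 = 109,500 × 3.167398 = 346,830.0854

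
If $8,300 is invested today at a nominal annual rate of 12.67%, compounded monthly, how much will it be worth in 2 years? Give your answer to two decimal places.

$10,679.51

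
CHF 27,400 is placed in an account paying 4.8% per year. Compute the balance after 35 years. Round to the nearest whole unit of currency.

CHF 141,382

27,400 × (1+0.048)^35 = 27,400 × 5.159943 = 141,382.4345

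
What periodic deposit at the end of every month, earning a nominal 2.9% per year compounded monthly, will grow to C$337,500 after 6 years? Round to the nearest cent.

With 12 periods per year: i = 0.00241667, n = 72.
FV-annuity factor = 78.540325; PMT = 337500 / 78.540325 = 4,297.1556

C$4,297.16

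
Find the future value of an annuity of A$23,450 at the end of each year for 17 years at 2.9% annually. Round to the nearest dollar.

A$506,017

Accumulation factor s(17|0.029) = 21.578568; FV = 23450 × 21.578568 = 506,017.4271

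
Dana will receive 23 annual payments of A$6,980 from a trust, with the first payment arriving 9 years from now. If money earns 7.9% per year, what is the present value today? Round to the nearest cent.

A$39,723.34

Value one period before first payment (t=8): 6980 × [1 − (1+0.079)^(−23)] / 0.079 = 6980 × 10.455912 = 72,982.2630
PV₀ = 72,982.2630 / (1+0.079)^8 = 72,982.2630 / 1.837264 = 39,723.3410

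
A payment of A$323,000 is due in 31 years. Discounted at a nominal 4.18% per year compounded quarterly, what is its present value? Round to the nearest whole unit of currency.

i = 0.0418/4 = 0.01045 per quarter; n = 31·4 = 124.
PV = FV·(1+i)^(−n) = 323,000 × 0.275525 = 88,994.6341

A$88,995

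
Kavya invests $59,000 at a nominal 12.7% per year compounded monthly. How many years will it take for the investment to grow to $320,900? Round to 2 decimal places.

13.41 years

Periodic rate i = 0.127/12 = 0.0105833.
(1+i)^n = 320900/59000 = 5.43898, so n = ln 5.43898 / ln 1.01058 = 160.8698 months
= 160.8698/12 years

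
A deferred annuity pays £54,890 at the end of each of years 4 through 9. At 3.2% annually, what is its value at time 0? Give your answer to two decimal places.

£268,753.82

PV at t=3 (ordinary 6-year annuity): 54890 × a(6|0.032) = 54890 × 5.381465 = 295,388.6017
PV₀ = 295,388.6017 / (1+0.032)^3 = 295,388.6017 / 1.099105 = 268,753.8170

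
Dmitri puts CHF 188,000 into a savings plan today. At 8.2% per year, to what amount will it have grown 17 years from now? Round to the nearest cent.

188,000 × (1+0.082)^17 = 188,000 × 3.818242 = 717,829.4672

CHF 717,829.47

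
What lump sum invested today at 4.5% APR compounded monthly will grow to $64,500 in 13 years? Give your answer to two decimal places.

$35,972.67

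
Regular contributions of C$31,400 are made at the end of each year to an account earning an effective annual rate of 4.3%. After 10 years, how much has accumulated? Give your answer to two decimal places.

FV = PMT · [(1+i)^n − 1] / i = 31400 · 12.174470 = 382,278.3470

C$382,278.35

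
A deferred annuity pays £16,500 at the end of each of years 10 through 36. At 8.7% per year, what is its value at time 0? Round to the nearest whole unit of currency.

£80,103

Value one period before first payment (t=9): 16500 × [1 − (1+0.087)^(−27)] / 0.087 = 16500 × 10.285652 = 169,713.2510
PV₀ = 169,713.2510 / (1+0.087)^9 = 169,713.2510 / 2.118683 = 80,103.1982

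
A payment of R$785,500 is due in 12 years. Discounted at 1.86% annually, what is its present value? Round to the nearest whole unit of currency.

PV = 785,500 / (1 + 0.0186)^12 = 785,500 / 1.247510 = 629,654.2329

R$629,654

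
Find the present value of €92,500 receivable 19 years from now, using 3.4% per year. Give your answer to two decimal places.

Discount factor = (1+0.034)^(−19) = 0.529797; PV = 92,500 × 0.529797 = 49,006.2528

€49,006.25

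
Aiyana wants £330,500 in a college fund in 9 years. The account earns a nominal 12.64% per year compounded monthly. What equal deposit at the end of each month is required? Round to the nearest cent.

£1,657.14

i = 0.1264/12 = 0.0105333 per month; n = 9·12 = 108.
FV-annuity factor = 199.440165; PMT = 330500 / 199.440165 = 1,657.1386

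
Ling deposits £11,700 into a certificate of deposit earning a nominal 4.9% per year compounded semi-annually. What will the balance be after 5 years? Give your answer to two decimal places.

With 2 periods per year: i = 0.0245, n = 10.
11,700 × (1+0.0245)^10 = 11,700 × 1.273854 = 14,904.0908

£14,904.09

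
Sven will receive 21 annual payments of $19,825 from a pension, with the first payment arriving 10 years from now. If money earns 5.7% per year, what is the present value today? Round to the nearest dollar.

PV at t=9 (ordinary 21-year annuity): 19825 × a(21|0.057) = 19825 × 12.066763 = 239,223.5749
Discount back 9 years: 239,223.5749 × (1+0.057)^(−9) = 239,223.5749 × 0.607191 = 145,254.3310

$145,254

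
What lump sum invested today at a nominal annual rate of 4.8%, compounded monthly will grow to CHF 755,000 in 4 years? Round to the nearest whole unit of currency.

CHF 623,345

With 12 periods per year: i = 0.004, n = 48.
PV = 755,000 / (1 + 0.004)^48 = 755,000 / 1.211207 = 623,345.3682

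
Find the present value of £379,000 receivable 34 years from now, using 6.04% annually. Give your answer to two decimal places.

£51,602.26

Discount factor = (1+0.0604)^(−34) = 0.136154; PV = 379,000 × 0.136154 = 51,602.2647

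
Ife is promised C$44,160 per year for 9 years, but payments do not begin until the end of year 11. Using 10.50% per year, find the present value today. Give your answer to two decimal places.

PV at t=10 (ordinary 9-year annuity): 44160 × a(9|0.105) = 44160 × 5.646324 = 249,341.6625
PV₀ = 249,341.6625 / (1+0.105)^10 = 249,341.6625 / 2.714081 = 91,869.6518

C$91,869.65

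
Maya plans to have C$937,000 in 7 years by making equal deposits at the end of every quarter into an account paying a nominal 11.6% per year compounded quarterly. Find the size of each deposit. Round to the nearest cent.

Periodic rate i = 0.116/4 = 0.029; n = 7 × 4 = 28 periods.
FV-annuity factor = 42.294481; PMT = 937000 / 42.294481 = 22,154.1906

C$22,154.19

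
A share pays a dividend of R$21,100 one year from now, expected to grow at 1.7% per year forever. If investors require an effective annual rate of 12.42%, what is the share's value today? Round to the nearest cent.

R$196,828.36

PV = PMT / (i − g) = 21100 / (0.1242 − 0.017) = 21100 / 0.107200 = 196,828.3582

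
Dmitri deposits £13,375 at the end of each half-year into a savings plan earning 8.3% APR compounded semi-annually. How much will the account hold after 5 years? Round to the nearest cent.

£161,703.13

With 2 periods per year: i = 0.0415, n = 10.
Accumulation factor s(10|0.0415) = 12.089953; FV = 13375 × 12.089953 = 161,703.1261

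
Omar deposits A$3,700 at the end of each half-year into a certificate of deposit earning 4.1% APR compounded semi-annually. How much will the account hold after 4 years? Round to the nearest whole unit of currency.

A$31,813

With 2 periods per year: i = 0.0205, n = 8.
FV = PMT · [(1+i)^n − 1] / i = 3700 · 8.598147 = 31,813.1441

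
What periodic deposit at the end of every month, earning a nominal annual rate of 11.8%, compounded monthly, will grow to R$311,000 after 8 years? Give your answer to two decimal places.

R$1,962.35

i = 0.118/12 = 0.00983333 per month; n = 8·12 = 96.
PMT = 311000 / ( [(1+0.00983333)^96 − 1] / 0.00983333 ) = 311000 / 158.483127 = 1,962.3540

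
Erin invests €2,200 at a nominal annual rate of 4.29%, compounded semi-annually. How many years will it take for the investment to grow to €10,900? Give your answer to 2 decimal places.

37.70 years

Periodic rate i = 0.0429/2 = 0.02145.
(1+i)^n = 10900/2200 = 4.95455, so n = ln 4.95455 / ln 1.02145 = 75.4036 half-years
= 75.4036/2 years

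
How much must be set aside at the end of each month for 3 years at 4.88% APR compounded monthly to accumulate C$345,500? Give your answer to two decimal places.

C$8,931.31

i = 0.0488/12 = 0.00406667 per month; n = 3·12 = 36.
FV-annuity factor = 38.684147; PMT = 345500 / 38.684147 = 8,931.3073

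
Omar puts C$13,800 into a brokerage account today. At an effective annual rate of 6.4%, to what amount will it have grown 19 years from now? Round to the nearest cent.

13,800 × (1+0.064)^19 = 13,800 × 3.250057 = 44,850.7818

C$44,850.78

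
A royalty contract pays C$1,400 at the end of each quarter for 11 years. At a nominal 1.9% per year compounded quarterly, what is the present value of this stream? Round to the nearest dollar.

C$55,470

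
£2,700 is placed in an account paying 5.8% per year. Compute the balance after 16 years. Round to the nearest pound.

FV = PV·(1+i)^n = 2,700 × 2.464738 = 6,654.7914

£6,655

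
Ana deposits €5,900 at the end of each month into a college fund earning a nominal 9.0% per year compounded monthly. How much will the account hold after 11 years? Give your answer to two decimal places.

€1,322,631.54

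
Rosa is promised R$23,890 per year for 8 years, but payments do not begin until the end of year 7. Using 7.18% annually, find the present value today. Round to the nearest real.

Value one period before first payment (t=6): 23890 × [1 − (1+0.0718)^(−8)] / 0.0718 = 23890 × 5.929869 = 141,664.5652
PV₀ = 141,664.5652 / (1+0.0718)^6 = 141,664.5652 / 1.515942 = 93,449.8732

R$93,450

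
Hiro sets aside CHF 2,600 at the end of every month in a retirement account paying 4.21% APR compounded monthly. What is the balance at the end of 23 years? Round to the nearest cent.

i = 0.0421/12 = 0.00350833 per month; n = 23·12 = 276.
Accumulation factor s(276|0.00350833) = 464.324432; FV = 2600 × 464.324432 = 1,207,243.5230

CHF 1,207,243.52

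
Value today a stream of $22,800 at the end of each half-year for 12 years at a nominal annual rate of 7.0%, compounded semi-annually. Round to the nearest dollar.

Periodic rate i = 0.07/2 = 0.035; n = 12 × 2 = 24 periods.
Annuity factor a(24|0.035) = 16.058368; PV = 22800 × 16.058368 = 366,130.7813

$366,131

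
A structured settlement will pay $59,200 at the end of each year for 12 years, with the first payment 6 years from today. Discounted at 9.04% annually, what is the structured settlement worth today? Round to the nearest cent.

$274,457.35

Value one period before first payment (t=5): 59200 × [1 − (1+0.0904)^(−12)] / 0.0904 = 59200 × 7.146319 = 423,062.0629
Discount back 5 years: 423,062.0629 × (1+0.0904)^(−5) = 423,062.0629 × 0.648740 = 274,457.3518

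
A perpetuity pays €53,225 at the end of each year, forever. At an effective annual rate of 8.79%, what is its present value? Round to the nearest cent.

€605,517.63

PV = PMT / i = 53225 / 0.0879 = 605,517.6337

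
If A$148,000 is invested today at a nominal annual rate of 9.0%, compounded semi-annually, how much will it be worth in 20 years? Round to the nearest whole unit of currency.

A$860,822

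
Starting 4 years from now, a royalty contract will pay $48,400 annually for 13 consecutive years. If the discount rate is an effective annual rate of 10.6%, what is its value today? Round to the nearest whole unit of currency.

$246,413

PV at t=3 (ordinary 13-year annuity): 48400 × a(13|0.106) = 48400 × 6.887850 = 333,371.9584
PV₀ = 333,371.9584 / (1+0.106)^3 = 333,371.9584 / 1.352899 = 246,413.0393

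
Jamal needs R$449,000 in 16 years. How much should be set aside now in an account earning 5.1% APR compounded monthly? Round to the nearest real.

R$198,890

i = 0.051/12 = 0.00425 per month; n = 16·12 = 192.
Discount factor = (1+0.00425)^(−192) = 0.442962; PV = 449,000 × 0.442962 = 198,890.0164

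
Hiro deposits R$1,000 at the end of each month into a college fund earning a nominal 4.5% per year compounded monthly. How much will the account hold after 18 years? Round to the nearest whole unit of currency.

With 12 periods per year: i = 0.00375, n = 216.
FV = PMT · [(1+i)^n − 1] / i = 1000 · 331.868018 = 331,868.0176

R$331,868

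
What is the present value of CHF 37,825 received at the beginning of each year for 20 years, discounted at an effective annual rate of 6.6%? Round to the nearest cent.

CHF 440,774.73

PV = PMT · [1 − (1+i)^(−n)] / i × (1+i) = 37825 · 11.653000 = 440,774.7298
(annuity-due: payments at period start, so ×(1+i).)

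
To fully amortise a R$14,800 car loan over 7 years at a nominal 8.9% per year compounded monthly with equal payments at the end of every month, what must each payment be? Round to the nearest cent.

R$237.37

Periodic rate i = 0.089/12 = 0.00741667; n = 7 × 12 = 84 periods.
Annuity-PV factor = 62.350458; PMT = 14800 / 62.350458 = 237.3679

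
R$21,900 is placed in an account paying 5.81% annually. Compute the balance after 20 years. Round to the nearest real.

R$67,761

FV = PV·(1+i)^n = 21,900 × 3.094100 = 67,760.7809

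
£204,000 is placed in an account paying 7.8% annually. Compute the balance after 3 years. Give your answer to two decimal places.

£255,556.22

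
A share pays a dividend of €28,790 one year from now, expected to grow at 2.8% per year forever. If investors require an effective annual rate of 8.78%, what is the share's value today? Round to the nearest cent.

€481,438.13

PV = D₁/(r − g) = 28790/(0.0878 − 0.028) = 481,438.1271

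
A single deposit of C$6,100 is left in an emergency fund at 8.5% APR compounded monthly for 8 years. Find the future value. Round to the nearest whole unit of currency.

C$12,012

i = 0.085/12 = 0.00708333 per month; n = 8·12 = 96.
FV = PV·(1+i)^n = 6,100 × 1.969152 = 12,011.8270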